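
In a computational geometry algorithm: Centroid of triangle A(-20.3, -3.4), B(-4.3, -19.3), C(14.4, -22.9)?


Centroid = ((x_A+x_B+x_C)/3, (y_A+y_B+y_C)/3)
= (((-20.3)+(-4.3)+14.4)/3, ((-3.4)+(-19.3)+(-22.9))/3)
= (-3.4, -15.2)

(-3.4, -15.2)


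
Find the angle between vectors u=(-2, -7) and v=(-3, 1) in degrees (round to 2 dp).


u.v = -1, |u| = sqrt(53) = 7.2801, |v| = sqrt(10) = 3.1623
cos(theta) = u.v/(|u||v|) = -1/sqrt(530) = -0.043437
theta = acos(-0.043437) = 92.49 degrees

92.49 degrees


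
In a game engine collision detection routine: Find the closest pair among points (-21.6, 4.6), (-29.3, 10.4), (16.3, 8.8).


d(P0,P1) = 9.64, d(P0,P2) = 38.132, d(P1,P2) = 45.6281
Closest: P0 and P1

Closest pair: (-21.6, 4.6) and (-29.3, 10.4), distance = 9.64


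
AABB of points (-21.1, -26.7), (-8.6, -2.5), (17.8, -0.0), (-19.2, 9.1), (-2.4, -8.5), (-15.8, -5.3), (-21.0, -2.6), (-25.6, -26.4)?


x range: [-25.6, 17.8]
y range: [-26.7, 9.1]
Bounding box: (-25.6,-26.7) to (17.8,9.1)

(-25.6,-26.7) to (17.8,9.1)


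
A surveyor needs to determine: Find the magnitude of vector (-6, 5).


|u| = sqrt((-6)^2 + 5^2) = sqrt(61) = 7.8102

7.8102


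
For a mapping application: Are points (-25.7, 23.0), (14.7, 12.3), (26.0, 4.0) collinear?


Cross product: (14.7-(-25.7))*(4-23) - (12.3-23)*(26-(-25.7))
= -214.41

No, not collinear


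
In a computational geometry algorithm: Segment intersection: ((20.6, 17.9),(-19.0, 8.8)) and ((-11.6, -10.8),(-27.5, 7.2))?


Cross products: d1=-1035.93, d2=-178.44, d3=843.5, d4=-13.99
d1*d2 < 0 and d3*d4 < 0? no

No, they don't intersect


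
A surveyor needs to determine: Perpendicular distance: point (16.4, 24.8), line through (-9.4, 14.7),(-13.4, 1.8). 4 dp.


|cross product| = 292.42
|line direction| = sqrt(182.41) = 13.5059
Distance = 292.42/sqrt(182.41) = 21.6512

21.6512


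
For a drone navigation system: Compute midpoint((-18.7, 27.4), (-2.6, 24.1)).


M = (((-18.7)+(-2.6))/2, (27.4+24.1)/2)
= (-10.65, 25.75)

(-10.65, 25.75)


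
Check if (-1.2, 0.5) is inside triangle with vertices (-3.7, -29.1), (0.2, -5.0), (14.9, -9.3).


Cross products: AB x AP = 55.19, BC x BP = 74.83, CA x CP = -501.06
All same sign? no

No, outside


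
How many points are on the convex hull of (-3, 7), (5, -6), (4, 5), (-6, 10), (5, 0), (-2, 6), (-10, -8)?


Convex hull vertices (CCW): (-10, -8), (5, -6), (5, 0), (4, 5), (-6, 10)
Count = 5

5


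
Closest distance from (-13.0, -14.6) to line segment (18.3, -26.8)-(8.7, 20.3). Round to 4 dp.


Project P onto AB: t = 0.3787 (clamped to [0,1])
Closest point on segment: (14.6641, -8.9615)
Distance: 28.2329

28.2329


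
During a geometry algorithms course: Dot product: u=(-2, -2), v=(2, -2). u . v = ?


u . v = u_x*v_x + u_y*v_y = (-2)*2 + (-2)*(-2)
= (-4) + 4 = 0

0


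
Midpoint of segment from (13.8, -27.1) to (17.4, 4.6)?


M = ((13.8+17.4)/2, ((-27.1)+4.6)/2)
= (15.6, -11.25)

(15.6, -11.25)


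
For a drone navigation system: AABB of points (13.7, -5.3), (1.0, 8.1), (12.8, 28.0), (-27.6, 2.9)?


x range: [-27.6, 13.7]
y range: [-5.3, 28]
Bounding box: (-27.6,-5.3) to (13.7,28)

(-27.6,-5.3) to (13.7,28)


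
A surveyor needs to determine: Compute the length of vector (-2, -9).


|u| = sqrt((-2)^2 + (-9)^2) = sqrt(85) = 9.2195

9.2195


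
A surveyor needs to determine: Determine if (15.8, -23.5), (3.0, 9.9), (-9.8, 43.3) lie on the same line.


Cross product: (3-15.8)*(43.3-(-23.5)) - (9.9-(-23.5))*((-9.8)-15.8)
= 0

Yes, collinear


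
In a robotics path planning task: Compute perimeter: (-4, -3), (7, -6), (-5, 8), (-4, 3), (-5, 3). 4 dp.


Sides: (-4, -3)->(7, -6): sqrt(130) = 11.401754, (7, -6)->(-5, 8): sqrt(340) = 18.439089, (-5, 8)->(-4, 3): sqrt(26) = 5.09902, (-4, 3)->(-5, 3): sqrt(1) = 1, (-5, 3)->(-4, -3): sqrt(37) = 6.082763
Sum = 42.022626
Perimeter = 42.0226

42.0226


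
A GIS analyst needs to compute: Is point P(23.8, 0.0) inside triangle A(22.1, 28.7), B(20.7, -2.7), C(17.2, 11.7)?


Cross products: AB x AP = 93.56, BC x BP = -54.09, CA x CP = -169.53
All same sign? no

No, outside


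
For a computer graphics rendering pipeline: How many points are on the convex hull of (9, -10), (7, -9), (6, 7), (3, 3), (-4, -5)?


Convex hull vertices (CCW): (-4, -5), (9, -10), (6, 7)
Count = 3

3


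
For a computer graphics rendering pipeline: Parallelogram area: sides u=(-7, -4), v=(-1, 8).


|u x v| = |(-7)*8 - (-4)*(-1)|
= |(-56) - 4| = 60

60


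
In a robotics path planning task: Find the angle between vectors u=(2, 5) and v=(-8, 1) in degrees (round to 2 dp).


u.v = -11, |u| = sqrt(29) = 5.3852, |v| = sqrt(65) = 8.0623
cos(theta) = u.v/(|u||v|) = -11/sqrt(1885) = -0.253359
theta = acos(-0.253359) = 104.68 degrees

104.68 degrees


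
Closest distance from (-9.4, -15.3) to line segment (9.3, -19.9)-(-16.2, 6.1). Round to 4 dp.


Project P onto AB: t = 0.4497 (clamped to [0,1])
Closest point on segment: (-2.168, -8.2071)
Distance: 10.1297

10.1297


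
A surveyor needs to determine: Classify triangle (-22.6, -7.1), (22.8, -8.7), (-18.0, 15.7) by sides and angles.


Side lengths squared: AB^2=2063.72, BC^2=2260, CA^2=541
Sorted: [541, 2063.72, 2260]
By sides: Scalene, By angles: Acute

Scalene, Acute


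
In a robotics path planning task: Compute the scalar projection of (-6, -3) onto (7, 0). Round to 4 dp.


u.v = -42, |v| = sqrt(49) = 7
Scalar projection = u.v / |v| = -42 / sqrt(49) = -6

-6


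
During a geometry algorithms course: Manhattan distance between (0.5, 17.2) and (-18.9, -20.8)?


|0.5-(-18.9)| + |17.2-(-20.8)| = 19.4 + 38 = 57.4

57.4


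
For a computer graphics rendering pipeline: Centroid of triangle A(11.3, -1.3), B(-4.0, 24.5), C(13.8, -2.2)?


Centroid = ((x_A+x_B+x_C)/3, (y_A+y_B+y_C)/3)
= ((11.3+(-4)+13.8)/3, ((-1.3)+24.5+(-2.2))/3)
= (7.0333, 7)

(7.0333, 7)


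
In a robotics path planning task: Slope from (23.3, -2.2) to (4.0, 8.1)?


slope = (y2-y1)/(x2-x1) = (8.1-(-2.2))/(4-23.3) = 10.3/(-19.3) = -0.5337

-0.5337


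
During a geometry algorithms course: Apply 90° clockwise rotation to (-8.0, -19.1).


90° CW: (x,y) -> (y, -x)
(-8,-19.1) -> (-19.1, 8)

(-19.1, 8)


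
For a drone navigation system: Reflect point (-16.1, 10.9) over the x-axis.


Reflection over x-axis: (x,y) -> (x,-y)
(-16.1, 10.9) -> (-16.1, -10.9)

(-16.1, -10.9)


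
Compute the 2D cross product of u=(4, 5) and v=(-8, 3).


u x v = u_x*v_y - u_y*v_x = 4*3 - 5*(-8)
= 12 - (-40) = 52

52


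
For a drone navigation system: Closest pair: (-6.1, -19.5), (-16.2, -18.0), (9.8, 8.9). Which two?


d(P0,P1) = 10.2108, d(P0,P2) = 32.548, d(P1,P2) = 37.4114
Closest: P0 and P1

Closest pair: (-6.1, -19.5) and (-16.2, -18.0), distance = 10.2108


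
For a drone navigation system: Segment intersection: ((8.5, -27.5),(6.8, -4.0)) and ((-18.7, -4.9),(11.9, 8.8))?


Cross products: d1=-1064.2, d2=-321.81, d3=600.78, d4=-141.61
d1*d2 < 0 and d3*d4 < 0? no

No, they don't intersect


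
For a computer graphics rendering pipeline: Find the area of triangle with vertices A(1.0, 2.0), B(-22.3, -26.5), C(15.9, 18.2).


Area = |x_A(y_B-y_C) + x_B(y_C-y_A) + x_C(y_A-y_B)|/2
= |(-44.7) + (-361.26) + 453.15|/2
= 47.19/2 = 23.595

23.595


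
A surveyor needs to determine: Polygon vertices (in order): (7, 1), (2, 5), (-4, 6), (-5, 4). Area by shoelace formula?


Shoelace sum: (7*5 - 2*1) + (2*6 - (-4)*5) + ((-4)*4 - (-5)*6) + ((-5)*1 - 7*4)
= 46
Area = |46|/2 = 23

23


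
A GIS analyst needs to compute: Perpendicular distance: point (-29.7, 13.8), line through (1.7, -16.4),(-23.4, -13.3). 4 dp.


|cross product| = 660.68
|line direction| = sqrt(639.62) = 25.2907
Distance = 660.68/sqrt(639.62) = 26.1234

26.1234


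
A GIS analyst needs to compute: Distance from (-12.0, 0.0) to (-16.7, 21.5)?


dx=-4.7, dy=21.5
d^2 = (-4.7)^2 + 21.5^2 = 484.34
d = sqrt(484.34) = 22.0077

22.0077


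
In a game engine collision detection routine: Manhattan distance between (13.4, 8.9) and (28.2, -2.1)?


|13.4-28.2| + |8.9-(-2.1)| = 14.8 + 11 = 25.8

25.8


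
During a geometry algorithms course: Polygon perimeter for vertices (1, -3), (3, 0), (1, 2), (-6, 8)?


Sides: (1, -3)->(3, 0): sqrt(13) = 3.605551, (3, 0)->(1, 2): sqrt(8) = 2.828427, (1, 2)->(-6, 8): sqrt(85) = 9.219544, (-6, 8)->(1, -3): sqrt(170) = 13.038405
Sum = 28.691927
Perimeter = 28.6919

28.6919


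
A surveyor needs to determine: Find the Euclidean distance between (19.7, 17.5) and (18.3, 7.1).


dx=-1.4, dy=-10.4
d^2 = (-1.4)^2 + (-10.4)^2 = 110.12
d = sqrt(110.12) = 10.4938

10.4938


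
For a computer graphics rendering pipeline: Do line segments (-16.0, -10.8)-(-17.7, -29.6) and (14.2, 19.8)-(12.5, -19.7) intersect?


Cross products: d1=-1140.88, d2=-1176.07, d3=515.74, d4=550.93
d1*d2 < 0 and d3*d4 < 0? no

No, they don't intersect


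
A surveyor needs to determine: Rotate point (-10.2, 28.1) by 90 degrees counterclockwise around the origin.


90° CCW: (x,y) -> (-y, x)
(-10.2,28.1) -> (-28.1, -10.2)

(-28.1, -10.2)


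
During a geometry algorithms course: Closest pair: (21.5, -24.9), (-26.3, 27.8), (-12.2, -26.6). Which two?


d(P0,P1) = 71.1486, d(P0,P2) = 33.7429, d(P1,P2) = 56.1976
Closest: P0 and P2

Closest pair: (21.5, -24.9) and (-12.2, -26.6), distance = 33.7429


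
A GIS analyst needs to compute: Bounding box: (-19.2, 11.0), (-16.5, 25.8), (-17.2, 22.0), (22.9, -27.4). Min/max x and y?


x range: [-19.2, 22.9]
y range: [-27.4, 25.8]
Bounding box: (-19.2,-27.4) to (22.9,25.8)

(-19.2,-27.4) to (22.9,25.8)


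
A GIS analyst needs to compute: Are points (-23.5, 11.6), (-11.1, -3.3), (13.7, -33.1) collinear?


Cross product: ((-11.1)-(-23.5))*((-33.1)-11.6) - ((-3.3)-11.6)*(13.7-(-23.5))
= 0

Yes, collinear


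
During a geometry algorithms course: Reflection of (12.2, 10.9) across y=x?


Reflection over y=x: (x,y) -> (y,x)
(12.2, 10.9) -> (10.9, 12.2)

(10.9, 12.2)


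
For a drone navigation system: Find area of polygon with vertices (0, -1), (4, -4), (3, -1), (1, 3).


Shoelace sum: (0*(-4) - 4*(-1)) + (4*(-1) - 3*(-4)) + (3*3 - 1*(-1)) + (1*(-1) - 0*3)
= 21
Area = |21|/2 = 10.5

10.5


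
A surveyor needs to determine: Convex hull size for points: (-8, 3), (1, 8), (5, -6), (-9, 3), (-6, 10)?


Convex hull vertices (CCW): (-9, 3), (5, -6), (1, 8), (-6, 10)
Count = 4

4


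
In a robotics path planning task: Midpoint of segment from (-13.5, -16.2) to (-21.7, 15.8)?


M = (((-13.5)+(-21.7))/2, ((-16.2)+15.8)/2)
= (-17.6, -0.2)

(-17.6, -0.2)


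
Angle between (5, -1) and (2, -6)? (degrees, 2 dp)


u.v = 16, |u| = sqrt(26) = 5.099, |v| = sqrt(40) = 6.3246
cos(theta) = u.v/(|u||v|) = 16/sqrt(1040) = 0.496139
theta = acos(0.496139) = 60.26 degrees

60.26 degrees


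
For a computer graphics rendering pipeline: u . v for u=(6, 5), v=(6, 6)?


u . v = u_x*v_x + u_y*v_y = 6*6 + 5*6
= 36 + 30 = 66

66


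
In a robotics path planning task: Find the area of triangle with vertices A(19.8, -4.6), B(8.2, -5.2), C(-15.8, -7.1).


Area = |x_A(y_B-y_C) + x_B(y_C-y_A) + x_C(y_A-y_B)|/2
= |37.62 + (-20.5) + (-9.48)|/2
= 7.64/2 = 3.82

3.82


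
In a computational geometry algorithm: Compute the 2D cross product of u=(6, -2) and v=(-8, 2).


u x v = u_x*v_y - u_y*v_x = 6*2 - (-2)*(-8)
= 12 - 16 = -4

-4


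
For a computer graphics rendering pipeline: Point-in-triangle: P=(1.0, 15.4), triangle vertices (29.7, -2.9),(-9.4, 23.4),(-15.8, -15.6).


Cross products: AB x AP = 39.28, BC x BP = 456.8, CA x CP = 1197.14
All same sign? yes

Yes, inside


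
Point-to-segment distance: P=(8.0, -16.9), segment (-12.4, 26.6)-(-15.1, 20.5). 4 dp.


Project P onto AB: t = 1 (clamped to [0,1])
Closest point on segment: (-15.1, 20.5)
Distance: 43.9587

43.9587


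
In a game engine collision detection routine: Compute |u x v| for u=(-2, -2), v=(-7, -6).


|u x v| = |(-2)*(-6) - (-2)*(-7)|
= |12 - 14| = 2

2


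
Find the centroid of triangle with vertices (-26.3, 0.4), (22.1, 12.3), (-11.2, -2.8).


Centroid = ((x_A+x_B+x_C)/3, (y_A+y_B+y_C)/3)
= (((-26.3)+22.1+(-11.2))/3, (0.4+12.3+(-2.8))/3)
= (-5.1333, 3.3)

(-5.1333, 3.3)


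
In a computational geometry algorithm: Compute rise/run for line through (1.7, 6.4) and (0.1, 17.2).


slope = (y2-y1)/(x2-x1) = (17.2-6.4)/(0.1-1.7) = 10.8/(-1.6) = -6.75

-6.75


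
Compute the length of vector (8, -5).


|u| = sqrt(8^2 + (-5)^2) = sqrt(89) = 9.434

9.434


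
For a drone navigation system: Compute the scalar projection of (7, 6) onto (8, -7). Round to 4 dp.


u.v = 14, |v| = sqrt(113) = 10.6301
Scalar projection = u.v / |v| = 14 / sqrt(113) = 1.317

1.317


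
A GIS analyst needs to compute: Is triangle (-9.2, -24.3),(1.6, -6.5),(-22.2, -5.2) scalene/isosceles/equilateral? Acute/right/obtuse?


Side lengths squared: AB^2=433.48, BC^2=568.13, CA^2=533.81
Sorted: [433.48, 533.81, 568.13]
By sides: Scalene, By angles: Acute

Scalene, Acute


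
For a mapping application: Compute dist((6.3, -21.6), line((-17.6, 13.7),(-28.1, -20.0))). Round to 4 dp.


|cross product| = 1176.08
|line direction| = sqrt(1245.94) = 35.2979
Distance = 1176.08/sqrt(1245.94) = 33.3187

33.3187


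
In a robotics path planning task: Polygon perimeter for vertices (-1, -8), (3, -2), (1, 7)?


Sides: (-1, -8)->(3, -2): sqrt(52) = 7.211103, (3, -2)->(1, 7): sqrt(85) = 9.219544, (1, 7)->(-1, -8): sqrt(229) = 15.132746
Sum = 31.563393
Perimeter = 31.5634

31.5634


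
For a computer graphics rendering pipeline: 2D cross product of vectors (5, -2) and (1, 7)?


u x v = u_x*v_y - u_y*v_x = 5*7 - (-2)*1
= 35 - (-2) = 37

37


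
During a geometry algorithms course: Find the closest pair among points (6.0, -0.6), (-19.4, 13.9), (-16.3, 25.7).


d(P0,P1) = 29.2474, d(P0,P2) = 34.4816, d(P1,P2) = 12.2004
Closest: P1 and P2

Closest pair: (-19.4, 13.9) and (-16.3, 25.7), distance = 12.2004


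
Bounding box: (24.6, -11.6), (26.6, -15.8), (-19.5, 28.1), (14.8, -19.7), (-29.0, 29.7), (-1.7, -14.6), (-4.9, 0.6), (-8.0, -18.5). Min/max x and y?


x range: [-29, 26.6]
y range: [-19.7, 29.7]
Bounding box: (-29,-19.7) to (26.6,29.7)

(-29,-19.7) to (26.6,29.7)


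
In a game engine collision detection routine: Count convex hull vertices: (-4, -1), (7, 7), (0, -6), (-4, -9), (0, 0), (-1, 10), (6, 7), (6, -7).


Convex hull vertices (CCW): (-4, -9), (6, -7), (7, 7), (-1, 10), (-4, -1)
Count = 5

5


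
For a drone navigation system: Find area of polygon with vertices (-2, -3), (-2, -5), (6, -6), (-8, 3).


Shoelace sum: ((-2)*(-5) - (-2)*(-3)) + ((-2)*(-6) - 6*(-5)) + (6*3 - (-8)*(-6)) + ((-8)*(-3) - (-2)*3)
= 46
Area = |46|/2 = 23

23


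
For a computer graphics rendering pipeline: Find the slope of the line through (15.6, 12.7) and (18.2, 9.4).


slope = (y2-y1)/(x2-x1) = (9.4-12.7)/(18.2-15.6) = (-3.3)/2.6 = -1.2692

-1.2692


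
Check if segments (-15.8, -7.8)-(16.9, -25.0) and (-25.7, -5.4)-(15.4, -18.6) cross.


Cross products: d1=32.04, d2=-243.24, d3=-91.8, d4=183.48
d1*d2 < 0 and d3*d4 < 0? yes

Yes, they intersect


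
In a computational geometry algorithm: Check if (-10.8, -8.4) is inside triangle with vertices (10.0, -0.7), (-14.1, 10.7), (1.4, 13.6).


Cross products: AB x AP = 422.69, BC x BP = -305.62, CA x CP = -363.66
All same sign? no

No, outside


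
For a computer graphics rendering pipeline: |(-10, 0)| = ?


|u| = sqrt((-10)^2 + 0^2) = sqrt(100) = 10

10


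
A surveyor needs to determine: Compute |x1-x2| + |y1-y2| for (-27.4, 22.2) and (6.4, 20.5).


|(-27.4)-6.4| + |22.2-20.5| = 33.8 + 1.7 = 35.5

35.5


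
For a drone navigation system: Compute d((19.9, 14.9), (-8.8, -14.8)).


dx=-28.7, dy=-29.7
d^2 = (-28.7)^2 + (-29.7)^2 = 1705.78
d = sqrt(1705.78) = 41.3011

41.3011


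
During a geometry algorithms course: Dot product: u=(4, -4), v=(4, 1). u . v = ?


u . v = u_x*v_x + u_y*v_y = 4*4 + (-4)*1
= 16 + (-4) = 12

12


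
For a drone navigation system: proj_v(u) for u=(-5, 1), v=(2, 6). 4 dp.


u.v = -4, |v| = sqrt(40) = 6.3246
Scalar projection = u.v / |v| = -4 / sqrt(40) = -0.6325

-0.6325


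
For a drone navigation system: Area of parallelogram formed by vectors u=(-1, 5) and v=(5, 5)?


|u x v| = |(-1)*5 - 5*5|
= |(-5) - 25| = 30

30


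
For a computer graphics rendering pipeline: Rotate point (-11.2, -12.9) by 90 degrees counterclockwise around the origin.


90° CCW: (x,y) -> (-y, x)
(-11.2,-12.9) -> (12.9, -11.2)

(12.9, -11.2)


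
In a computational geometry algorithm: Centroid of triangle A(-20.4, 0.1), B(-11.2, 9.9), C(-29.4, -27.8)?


Centroid = ((x_A+x_B+x_C)/3, (y_A+y_B+y_C)/3)
= (((-20.4)+(-11.2)+(-29.4))/3, (0.1+9.9+(-27.8))/3)
= (-20.3333, -5.9333)

(-20.3333, -5.9333)


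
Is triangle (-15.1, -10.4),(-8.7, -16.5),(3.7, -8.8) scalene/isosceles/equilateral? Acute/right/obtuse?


Side lengths squared: AB^2=78.17, BC^2=213.05, CA^2=356
Sorted: [78.17, 213.05, 356]
By sides: Scalene, By angles: Obtuse

Scalene, Obtuse


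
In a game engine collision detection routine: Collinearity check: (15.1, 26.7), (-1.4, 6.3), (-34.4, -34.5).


Cross product: ((-1.4)-15.1)*((-34.5)-26.7) - (6.3-26.7)*((-34.4)-15.1)
= 0

Yes, collinear


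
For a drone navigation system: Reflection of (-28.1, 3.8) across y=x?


Reflection over y=x: (x,y) -> (y,x)
(-28.1, 3.8) -> (3.8, -28.1)

(3.8, -28.1)


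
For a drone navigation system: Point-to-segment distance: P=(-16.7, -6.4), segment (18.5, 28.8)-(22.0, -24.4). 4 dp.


Project P onto AB: t = 0.6155 (clamped to [0,1])
Closest point on segment: (20.6541, -3.9425)
Distance: 37.4349

37.4349


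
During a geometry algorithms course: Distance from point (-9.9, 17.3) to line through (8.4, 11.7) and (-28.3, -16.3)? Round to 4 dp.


|cross product| = 717.92
|line direction| = sqrt(2130.89) = 46.1616
Distance = 717.92/sqrt(2130.89) = 15.5523

15.5523


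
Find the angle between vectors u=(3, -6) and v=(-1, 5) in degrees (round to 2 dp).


u.v = -33, |u| = sqrt(45) = 6.7082, |v| = sqrt(26) = 5.099
cos(theta) = u.v/(|u||v|) = -33/sqrt(1170) = -0.964764
theta = acos(-0.964764) = 164.74 degrees

164.74 degrees


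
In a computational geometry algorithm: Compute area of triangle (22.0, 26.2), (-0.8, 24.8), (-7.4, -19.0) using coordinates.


Area = |x_A(y_B-y_C) + x_B(y_C-y_A) + x_C(y_A-y_B)|/2
= |963.6 + 36.16 + (-10.36)|/2
= 989.4/2 = 494.7

494.7


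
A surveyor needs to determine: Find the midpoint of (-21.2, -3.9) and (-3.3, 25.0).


M = (((-21.2)+(-3.3))/2, ((-3.9)+25)/2)
= (-12.25, 10.55)

(-12.25, 10.55)


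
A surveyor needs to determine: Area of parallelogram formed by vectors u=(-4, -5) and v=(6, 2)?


|u x v| = |(-4)*2 - (-5)*6|
= |(-8) - (-30)| = 22

22


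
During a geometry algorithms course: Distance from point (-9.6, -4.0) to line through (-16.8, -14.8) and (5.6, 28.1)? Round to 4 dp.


|cross product| = 66.96
|line direction| = sqrt(2342.17) = 48.396
Distance = 66.96/sqrt(2342.17) = 1.3836

1.3836


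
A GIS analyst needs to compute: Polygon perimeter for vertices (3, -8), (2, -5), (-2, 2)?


Sides: (3, -8)->(2, -5): sqrt(10) = 3.162278, (2, -5)->(-2, 2): sqrt(65) = 8.062258, (-2, 2)->(3, -8): sqrt(125) = 11.18034
Sum = 22.404876
Perimeter = 22.4049

22.4049


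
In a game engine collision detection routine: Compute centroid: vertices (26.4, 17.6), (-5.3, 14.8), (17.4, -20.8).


Centroid = ((x_A+x_B+x_C)/3, (y_A+y_B+y_C)/3)
= ((26.4+(-5.3)+17.4)/3, (17.6+14.8+(-20.8))/3)
= (12.8333, 3.8667)

(12.8333, 3.8667)


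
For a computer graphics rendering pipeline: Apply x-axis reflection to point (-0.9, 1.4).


Reflection over x-axis: (x,y) -> (x,-y)
(-0.9, 1.4) -> (-0.9, -1.4)

(-0.9, -1.4)


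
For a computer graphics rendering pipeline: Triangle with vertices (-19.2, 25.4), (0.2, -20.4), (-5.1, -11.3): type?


Side lengths squared: AB^2=2474, BC^2=110.9, CA^2=1545.7
Sorted: [110.9, 1545.7, 2474]
By sides: Scalene, By angles: Obtuse

Scalene, Obtuse


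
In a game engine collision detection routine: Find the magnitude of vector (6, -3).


|u| = sqrt(6^2 + (-3)^2) = sqrt(45) = 6.7082

6.7082


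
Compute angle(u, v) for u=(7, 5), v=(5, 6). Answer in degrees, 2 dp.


u.v = 65, |u| = sqrt(74) = 8.6023, |v| = sqrt(61) = 7.8102
cos(theta) = u.v/(|u||v|) = 65/sqrt(4514) = 0.967459
theta = acos(0.967459) = 14.66 degrees

14.66 degrees


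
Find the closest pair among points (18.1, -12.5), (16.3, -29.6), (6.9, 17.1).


d(P0,P1) = 17.1945, d(P0,P2) = 31.6481, d(P1,P2) = 47.6366
Closest: P0 and P1

Closest pair: (18.1, -12.5) and (16.3, -29.6), distance = 17.1945


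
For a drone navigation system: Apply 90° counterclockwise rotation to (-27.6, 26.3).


90° CCW: (x,y) -> (-y, x)
(-27.6,26.3) -> (-26.3, -27.6)

(-26.3, -27.6)


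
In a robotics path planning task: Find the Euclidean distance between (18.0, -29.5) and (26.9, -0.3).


dx=8.9, dy=29.2
d^2 = 8.9^2 + 29.2^2 = 931.85
d = sqrt(931.85) = 30.5262

30.5262


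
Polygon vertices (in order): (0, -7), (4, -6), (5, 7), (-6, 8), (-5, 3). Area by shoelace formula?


Shoelace sum: (0*(-6) - 4*(-7)) + (4*7 - 5*(-6)) + (5*8 - (-6)*7) + ((-6)*3 - (-5)*8) + ((-5)*(-7) - 0*3)
= 225
Area = |225|/2 = 112.5

112.5


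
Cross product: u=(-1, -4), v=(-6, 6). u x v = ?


u x v = u_x*v_y - u_y*v_x = (-1)*6 - (-4)*(-6)
= (-6) - 24 = -30

-30


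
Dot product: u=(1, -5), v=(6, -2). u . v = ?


u . v = u_x*v_x + u_y*v_y = 1*6 + (-5)*(-2)
= 6 + 10 = 16

16


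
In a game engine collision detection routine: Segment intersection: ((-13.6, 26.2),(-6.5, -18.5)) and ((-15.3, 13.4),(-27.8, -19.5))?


Cross products: d1=-104.07, d2=688.27, d3=-166.87, d4=-959.21
d1*d2 < 0 and d3*d4 < 0? no

No, they don't intersect


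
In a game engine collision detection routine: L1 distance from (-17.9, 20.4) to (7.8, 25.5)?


|(-17.9)-7.8| + |20.4-25.5| = 25.7 + 5.1 = 30.8

30.8


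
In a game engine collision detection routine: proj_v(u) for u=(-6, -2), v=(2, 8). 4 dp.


u.v = -28, |v| = sqrt(68) = 8.2462
Scalar projection = u.v / |v| = -28 / sqrt(68) = -3.3955

-3.3955


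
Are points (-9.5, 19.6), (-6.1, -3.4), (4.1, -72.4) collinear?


Cross product: ((-6.1)-(-9.5))*((-72.4)-19.6) - ((-3.4)-19.6)*(4.1-(-9.5))
= 0

Yes, collinear


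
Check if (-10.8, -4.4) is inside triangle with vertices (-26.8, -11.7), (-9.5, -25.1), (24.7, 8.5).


Cross products: AB x AP = 340.69, BC x BP = 751.62, CA x CP = -52.75
All same sign? no

No, outside


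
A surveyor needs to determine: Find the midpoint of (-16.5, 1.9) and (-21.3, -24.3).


M = (((-16.5)+(-21.3))/2, (1.9+(-24.3))/2)
= (-18.9, -11.2)

(-18.9, -11.2)


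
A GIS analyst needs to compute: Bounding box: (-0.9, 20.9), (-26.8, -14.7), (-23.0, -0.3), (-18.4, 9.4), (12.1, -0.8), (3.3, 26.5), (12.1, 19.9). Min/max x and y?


x range: [-26.8, 12.1]
y range: [-14.7, 26.5]
Bounding box: (-26.8,-14.7) to (12.1,26.5)

(-26.8,-14.7) to (12.1,26.5)


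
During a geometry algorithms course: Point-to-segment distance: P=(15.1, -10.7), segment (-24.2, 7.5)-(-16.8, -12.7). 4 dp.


Project P onto AB: t = 1 (clamped to [0,1])
Closest point on segment: (-16.8, -12.7)
Distance: 31.9626

31.9626


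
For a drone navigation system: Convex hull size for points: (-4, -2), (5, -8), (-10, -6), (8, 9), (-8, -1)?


Convex hull vertices (CCW): (-10, -6), (5, -8), (8, 9), (-8, -1)
Count = 4

4


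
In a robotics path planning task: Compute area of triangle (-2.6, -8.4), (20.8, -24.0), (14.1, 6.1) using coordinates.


Area = |x_A(y_B-y_C) + x_B(y_C-y_A) + x_C(y_A-y_B)|/2
= |78.26 + 301.6 + 219.96|/2
= 599.82/2 = 299.91

299.91


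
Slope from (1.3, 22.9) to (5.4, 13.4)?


slope = (y2-y1)/(x2-x1) = (13.4-22.9)/(5.4-1.3) = (-9.5)/4.1 = -2.3171

-2.3171


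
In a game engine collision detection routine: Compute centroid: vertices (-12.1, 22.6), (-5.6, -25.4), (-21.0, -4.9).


Centroid = ((x_A+x_B+x_C)/3, (y_A+y_B+y_C)/3)
= (((-12.1)+(-5.6)+(-21))/3, (22.6+(-25.4)+(-4.9))/3)
= (-12.9, -2.5667)

(-12.9, -2.5667)


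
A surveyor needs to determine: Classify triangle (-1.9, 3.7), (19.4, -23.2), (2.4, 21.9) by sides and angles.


Side lengths squared: AB^2=1177.3, BC^2=2323.01, CA^2=349.73
Sorted: [349.73, 1177.3, 2323.01]
By sides: Scalene, By angles: Obtuse

Scalene, Obtuse


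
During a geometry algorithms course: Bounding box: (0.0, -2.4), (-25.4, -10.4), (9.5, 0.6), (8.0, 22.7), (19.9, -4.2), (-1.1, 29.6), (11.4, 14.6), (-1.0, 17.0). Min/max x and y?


x range: [-25.4, 19.9]
y range: [-10.4, 29.6]
Bounding box: (-25.4,-10.4) to (19.9,29.6)

(-25.4,-10.4) to (19.9,29.6)


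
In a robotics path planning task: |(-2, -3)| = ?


|u| = sqrt((-2)^2 + (-3)^2) = sqrt(13) = 3.6056

3.6056


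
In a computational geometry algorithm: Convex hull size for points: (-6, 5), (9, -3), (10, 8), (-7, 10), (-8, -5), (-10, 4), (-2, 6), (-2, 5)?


Convex hull vertices (CCW): (-10, 4), (-8, -5), (9, -3), (10, 8), (-7, 10)
Count = 5

5


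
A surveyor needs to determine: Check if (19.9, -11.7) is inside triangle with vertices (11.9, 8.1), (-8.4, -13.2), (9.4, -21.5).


Cross products: AB x AP = 572.34, BC x BP = 261.59, CA x CP = -286.3
All same sign? no

No, outside


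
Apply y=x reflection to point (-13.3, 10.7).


Reflection over y=x: (x,y) -> (y,x)
(-13.3, 10.7) -> (10.7, -13.3)

(10.7, -13.3)


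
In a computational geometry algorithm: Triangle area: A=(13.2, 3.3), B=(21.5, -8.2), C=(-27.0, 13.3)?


Area = |x_A(y_B-y_C) + x_B(y_C-y_A) + x_C(y_A-y_B)|/2
= |(-283.8) + 215 + (-310.5)|/2
= 379.3/2 = 189.65

189.65


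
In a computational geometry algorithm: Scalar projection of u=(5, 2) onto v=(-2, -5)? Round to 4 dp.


u.v = -20, |v| = sqrt(29) = 5.3852
Scalar projection = u.v / |v| = -20 / sqrt(29) = -3.7139

-3.7139


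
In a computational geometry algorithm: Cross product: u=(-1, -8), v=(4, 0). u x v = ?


u x v = u_x*v_y - u_y*v_x = (-1)*0 - (-8)*4
= 0 - (-32) = 32

32


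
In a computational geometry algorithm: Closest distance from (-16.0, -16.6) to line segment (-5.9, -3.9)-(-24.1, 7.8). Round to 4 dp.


Project P onto AB: t = 0.0753 (clamped to [0,1])
Closest point on segment: (-7.2697, -3.0195)
Distance: 16.1446

16.1446


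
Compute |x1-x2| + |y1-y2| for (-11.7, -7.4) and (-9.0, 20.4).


|(-11.7)-(-9)| + |(-7.4)-20.4| = 2.7 + 27.8 = 30.5

30.5


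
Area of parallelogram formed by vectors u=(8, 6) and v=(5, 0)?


|u x v| = |8*0 - 6*5|
= |0 - 30| = 30

30


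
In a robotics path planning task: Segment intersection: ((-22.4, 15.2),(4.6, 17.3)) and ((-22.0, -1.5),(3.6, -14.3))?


Cross products: d1=422.4, d2=821.76, d3=-451.74, d4=-851.1
d1*d2 < 0 and d3*d4 < 0? no

No, they don't intersect


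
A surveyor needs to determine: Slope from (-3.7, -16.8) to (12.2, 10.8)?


slope = (y2-y1)/(x2-x1) = (10.8-(-16.8))/(12.2-(-3.7)) = 27.6/15.9 = 1.7358

1.7358


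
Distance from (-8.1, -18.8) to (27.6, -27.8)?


dx=35.7, dy=-9
d^2 = 35.7^2 + (-9)^2 = 1355.49
d = sqrt(1355.49) = 36.817

36.817


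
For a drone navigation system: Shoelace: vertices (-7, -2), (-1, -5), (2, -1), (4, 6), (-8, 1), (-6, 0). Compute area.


Shoelace sum: ((-7)*(-5) - (-1)*(-2)) + ((-1)*(-1) - 2*(-5)) + (2*6 - 4*(-1)) + (4*1 - (-8)*6) + ((-8)*0 - (-6)*1) + ((-6)*(-2) - (-7)*0)
= 130
Area = |130|/2 = 65

65


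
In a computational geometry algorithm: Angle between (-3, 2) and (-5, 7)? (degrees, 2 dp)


u.v = 29, |u| = sqrt(13) = 3.6056, |v| = sqrt(74) = 8.6023
cos(theta) = u.v/(|u||v|) = 29/sqrt(962) = 0.934998
theta = acos(0.934998) = 20.77 degrees

20.77 degrees


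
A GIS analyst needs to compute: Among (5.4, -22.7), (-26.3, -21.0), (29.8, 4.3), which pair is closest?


d(P0,P1) = 31.7456, d(P0,P2) = 36.3918, d(P1,P2) = 61.541
Closest: P0 and P1

Closest pair: (5.4, -22.7) and (-26.3, -21.0), distance = 31.7456


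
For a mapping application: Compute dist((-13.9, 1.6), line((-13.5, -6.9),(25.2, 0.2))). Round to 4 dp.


|cross product| = 331.79
|line direction| = sqrt(1548.1) = 39.3459
Distance = 331.79/sqrt(1548.1) = 8.4326

8.4326


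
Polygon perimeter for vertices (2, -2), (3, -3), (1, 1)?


Sides: (2, -2)->(3, -3): sqrt(2) = 1.414214, (3, -3)->(1, 1): sqrt(20) = 4.472136, (1, 1)->(2, -2): sqrt(10) = 3.162278
Sum = 9.048628
Perimeter = 9.0486

9.0486


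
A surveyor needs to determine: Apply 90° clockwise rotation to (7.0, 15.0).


90° CW: (x,y) -> (y, -x)
(7,15) -> (15, -7)

(15, -7)


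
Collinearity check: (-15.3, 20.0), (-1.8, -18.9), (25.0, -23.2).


Cross product: ((-1.8)-(-15.3))*((-23.2)-20) - ((-18.9)-20)*(25-(-15.3))
= 984.47

No, not collinear


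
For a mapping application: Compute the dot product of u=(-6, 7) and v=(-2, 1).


u . v = u_x*v_x + u_y*v_y = (-6)*(-2) + 7*1
= 12 + 7 = 19

19


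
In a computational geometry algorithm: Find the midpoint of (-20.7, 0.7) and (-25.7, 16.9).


M = (((-20.7)+(-25.7))/2, (0.7+16.9)/2)
= (-23.2, 8.8)

(-23.2, 8.8)


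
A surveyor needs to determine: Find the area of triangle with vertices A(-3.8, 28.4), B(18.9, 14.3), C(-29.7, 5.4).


Area = |x_A(y_B-y_C) + x_B(y_C-y_A) + x_C(y_A-y_B)|/2
= |(-33.82) + (-434.7) + (-418.77)|/2
= 887.29/2 = 443.645

443.645


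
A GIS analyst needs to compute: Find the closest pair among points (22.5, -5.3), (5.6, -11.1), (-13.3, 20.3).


d(P0,P1) = 17.8676, d(P0,P2) = 44.0114, d(P1,P2) = 36.6493
Closest: P0 and P1

Closest pair: (22.5, -5.3) and (5.6, -11.1), distance = 17.8676


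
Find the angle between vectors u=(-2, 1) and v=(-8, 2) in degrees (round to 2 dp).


u.v = 18, |u| = sqrt(5) = 2.2361, |v| = sqrt(68) = 8.2462
cos(theta) = u.v/(|u||v|) = 18/sqrt(340) = 0.976187
theta = acos(0.976187) = 12.53 degrees

12.53 degrees


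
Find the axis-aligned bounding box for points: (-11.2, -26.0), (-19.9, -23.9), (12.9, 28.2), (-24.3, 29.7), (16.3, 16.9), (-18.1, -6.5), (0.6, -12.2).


x range: [-24.3, 16.3]
y range: [-26, 29.7]
Bounding box: (-24.3,-26) to (16.3,29.7)

(-24.3,-26) to (16.3,29.7)


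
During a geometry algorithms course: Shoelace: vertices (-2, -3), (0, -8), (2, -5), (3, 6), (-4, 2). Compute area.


Shoelace sum: ((-2)*(-8) - 0*(-3)) + (0*(-5) - 2*(-8)) + (2*6 - 3*(-5)) + (3*2 - (-4)*6) + ((-4)*(-3) - (-2)*2)
= 105
Area = |105|/2 = 52.5

52.5


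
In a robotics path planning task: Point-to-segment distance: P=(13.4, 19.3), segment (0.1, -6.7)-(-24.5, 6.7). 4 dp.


Project P onto AB: t = 0.027 (clamped to [0,1])
Closest point on segment: (-0.5652, -6.3376)
Distance: 29.1945

29.1945


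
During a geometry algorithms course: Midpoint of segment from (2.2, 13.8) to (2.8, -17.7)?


M = ((2.2+2.8)/2, (13.8+(-17.7))/2)
= (2.5, -1.95)

(2.5, -1.95)


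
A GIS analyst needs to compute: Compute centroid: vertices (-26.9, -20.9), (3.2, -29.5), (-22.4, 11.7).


Centroid = ((x_A+x_B+x_C)/3, (y_A+y_B+y_C)/3)
= (((-26.9)+3.2+(-22.4))/3, ((-20.9)+(-29.5)+11.7)/3)
= (-15.3667, -12.9)

(-15.3667, -12.9)


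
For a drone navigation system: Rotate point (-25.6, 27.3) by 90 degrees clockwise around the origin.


90° CW: (x,y) -> (y, -x)
(-25.6,27.3) -> (27.3, 25.6)

(27.3, 25.6)


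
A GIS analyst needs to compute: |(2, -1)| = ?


|u| = sqrt(2^2 + (-1)^2) = sqrt(5) = 2.2361

2.2361


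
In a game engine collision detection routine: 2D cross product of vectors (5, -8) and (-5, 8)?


u x v = u_x*v_y - u_y*v_x = 5*8 - (-8)*(-5)
= 40 - 40 = 0

0


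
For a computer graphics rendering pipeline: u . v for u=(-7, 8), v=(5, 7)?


u . v = u_x*v_x + u_y*v_y = (-7)*5 + 8*7
= (-35) + 56 = 21

21


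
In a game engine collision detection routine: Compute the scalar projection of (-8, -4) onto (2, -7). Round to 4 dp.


u.v = 12, |v| = sqrt(53) = 7.2801
Scalar projection = u.v / |v| = 12 / sqrt(53) = 1.6483

1.6483


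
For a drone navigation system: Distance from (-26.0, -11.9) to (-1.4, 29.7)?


dx=24.6, dy=41.6
d^2 = 24.6^2 + 41.6^2 = 2335.72
d = sqrt(2335.72) = 48.3293

48.3293


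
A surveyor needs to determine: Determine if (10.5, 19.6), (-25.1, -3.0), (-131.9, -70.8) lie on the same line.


Cross product: ((-25.1)-10.5)*((-70.8)-19.6) - ((-3)-19.6)*((-131.9)-10.5)
= 0

Yes, collinear


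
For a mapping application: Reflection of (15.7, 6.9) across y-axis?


Reflection over y-axis: (x,y) -> (-x,y)
(15.7, 6.9) -> (-15.7, 6.9)

(-15.7, 6.9)


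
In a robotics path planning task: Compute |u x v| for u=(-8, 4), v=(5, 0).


|u x v| = |(-8)*0 - 4*5|
= |0 - 20| = 20

20


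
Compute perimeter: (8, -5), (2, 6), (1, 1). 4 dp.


Sides: (8, -5)->(2, 6): sqrt(157) = 12.529964, (2, 6)->(1, 1): sqrt(26) = 5.09902, (1, 1)->(8, -5): sqrt(85) = 9.219544
Sum = 26.848528
Perimeter = 26.8485

26.8485


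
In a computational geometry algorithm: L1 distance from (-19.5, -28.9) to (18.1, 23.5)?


|(-19.5)-18.1| + |(-28.9)-23.5| = 37.6 + 52.4 = 90

90


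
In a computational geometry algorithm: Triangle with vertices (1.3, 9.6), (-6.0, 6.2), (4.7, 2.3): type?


Side lengths squared: AB^2=64.85, BC^2=129.7, CA^2=64.85
Sorted: [64.85, 64.85, 129.7]
By sides: Isosceles, By angles: Right

Isosceles, Right


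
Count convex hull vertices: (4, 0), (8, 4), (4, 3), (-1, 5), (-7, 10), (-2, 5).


Convex hull vertices (CCW): (-7, 10), (-2, 5), (4, 0), (8, 4)
Count = 4

4


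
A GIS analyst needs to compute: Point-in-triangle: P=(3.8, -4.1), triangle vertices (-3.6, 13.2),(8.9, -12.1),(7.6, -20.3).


Cross products: AB x AP = -29.03, BC x BP = -52.22, CA x CP = -54.14
All same sign? yes

Yes, inside


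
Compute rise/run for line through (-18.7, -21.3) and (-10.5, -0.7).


slope = (y2-y1)/(x2-x1) = ((-0.7)-(-21.3))/((-10.5)-(-18.7)) = 20.6/8.2 = 2.5122

2.5122


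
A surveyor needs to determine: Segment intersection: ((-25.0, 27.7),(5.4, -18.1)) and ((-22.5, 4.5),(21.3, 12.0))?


Cross products: d1=1034.91, d2=-1199.13, d3=-590.78, d4=1643.26
d1*d2 < 0 and d3*d4 < 0? yes

Yes, they intersect


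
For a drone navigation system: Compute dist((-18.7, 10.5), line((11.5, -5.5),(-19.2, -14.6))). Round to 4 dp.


|cross product| = 766.02
|line direction| = sqrt(1025.3) = 32.0203
Distance = 766.02/sqrt(1025.3) = 23.9229

23.9229


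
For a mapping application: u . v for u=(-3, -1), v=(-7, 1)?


u . v = u_x*v_x + u_y*v_y = (-3)*(-7) + (-1)*1
= 21 + (-1) = 20

20


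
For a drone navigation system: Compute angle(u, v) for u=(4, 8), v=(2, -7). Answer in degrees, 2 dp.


u.v = -48, |u| = sqrt(80) = 8.9443, |v| = sqrt(53) = 7.2801
cos(theta) = u.v/(|u||v|) = -48/sqrt(4240) = -0.737154
theta = acos(-0.737154) = 137.49 degrees

137.49 degrees


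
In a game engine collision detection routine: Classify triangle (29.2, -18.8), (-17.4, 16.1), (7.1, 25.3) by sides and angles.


Side lengths squared: AB^2=3389.57, BC^2=684.89, CA^2=2433.22
Sorted: [684.89, 2433.22, 3389.57]
By sides: Scalene, By angles: Obtuse

Scalene, Obtuse


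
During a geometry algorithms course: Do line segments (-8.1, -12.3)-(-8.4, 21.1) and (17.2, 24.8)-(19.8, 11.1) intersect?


Cross products: d1=-443.07, d2=-360.34, d3=-856.15, d4=-938.88
d1*d2 < 0 and d3*d4 < 0? no

No, they don't intersect


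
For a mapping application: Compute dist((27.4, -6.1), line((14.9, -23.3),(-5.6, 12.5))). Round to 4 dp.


|cross product| = 800.1
|line direction| = sqrt(1701.89) = 41.254
Distance = 800.1/sqrt(1701.89) = 19.3945

19.3945


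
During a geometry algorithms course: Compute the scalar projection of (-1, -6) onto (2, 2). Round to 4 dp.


u.v = -14, |v| = sqrt(8) = 2.8284
Scalar projection = u.v / |v| = -14 / sqrt(8) = -4.9497

-4.9497


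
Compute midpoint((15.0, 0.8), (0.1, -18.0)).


M = ((15+0.1)/2, (0.8+(-18))/2)
= (7.55, -8.6)

(7.55, -8.6)


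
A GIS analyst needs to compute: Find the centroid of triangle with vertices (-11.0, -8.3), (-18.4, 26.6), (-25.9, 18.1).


Centroid = ((x_A+x_B+x_C)/3, (y_A+y_B+y_C)/3)
= (((-11)+(-18.4)+(-25.9))/3, ((-8.3)+26.6+18.1)/3)
= (-18.4333, 12.1333)

(-18.4333, 12.1333)


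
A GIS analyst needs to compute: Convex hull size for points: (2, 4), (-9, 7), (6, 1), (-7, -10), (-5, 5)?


Convex hull vertices (CCW): (-9, 7), (-7, -10), (6, 1), (2, 4)
Count = 4

4


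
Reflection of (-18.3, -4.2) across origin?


Reflection over origin: (x,y) -> (-x,-y)
(-18.3, -4.2) -> (18.3, 4.2)

(18.3, 4.2)


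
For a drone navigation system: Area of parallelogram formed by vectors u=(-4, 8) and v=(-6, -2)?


|u x v| = |(-4)*(-2) - 8*(-6)|
= |8 - (-48)| = 56

56


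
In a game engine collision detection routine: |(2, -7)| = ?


|u| = sqrt(2^2 + (-7)^2) = sqrt(53) = 7.2801

7.2801


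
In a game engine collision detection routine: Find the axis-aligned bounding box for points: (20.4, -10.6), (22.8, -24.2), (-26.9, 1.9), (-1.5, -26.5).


x range: [-26.9, 22.8]
y range: [-26.5, 1.9]
Bounding box: (-26.9,-26.5) to (22.8,1.9)

(-26.9,-26.5) to (22.8,1.9)


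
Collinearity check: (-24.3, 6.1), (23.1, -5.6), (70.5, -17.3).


Cross product: (23.1-(-24.3))*((-17.3)-6.1) - ((-5.6)-6.1)*(70.5-(-24.3))
= 0

Yes, collinear


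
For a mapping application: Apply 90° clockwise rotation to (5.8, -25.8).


90° CW: (x,y) -> (y, -x)
(5.8,-25.8) -> (-25.8, -5.8)

(-25.8, -5.8)


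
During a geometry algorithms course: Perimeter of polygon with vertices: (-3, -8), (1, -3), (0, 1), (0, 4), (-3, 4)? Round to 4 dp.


Sides: (-3, -8)->(1, -3): sqrt(41) = 6.403124, (1, -3)->(0, 1): sqrt(17) = 4.123106, (0, 1)->(0, 4): sqrt(9) = 3, (0, 4)->(-3, 4): sqrt(9) = 3, (-3, 4)->(-3, -8): sqrt(144) = 12
Sum = 28.52623
Perimeter = 28.5262

28.5262


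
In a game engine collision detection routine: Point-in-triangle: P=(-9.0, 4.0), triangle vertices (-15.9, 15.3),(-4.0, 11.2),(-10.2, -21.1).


Cross products: AB x AP = -106.18, BC x BP = -116.86, CA x CP = -186.75
All same sign? yes

Yes, inside


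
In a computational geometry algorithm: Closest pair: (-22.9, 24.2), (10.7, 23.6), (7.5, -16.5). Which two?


d(P0,P1) = 33.6054, d(P0,P2) = 50.8001, d(P1,P2) = 40.2275
Closest: P0 and P1

Closest pair: (-22.9, 24.2) and (10.7, 23.6), distance = 33.6054


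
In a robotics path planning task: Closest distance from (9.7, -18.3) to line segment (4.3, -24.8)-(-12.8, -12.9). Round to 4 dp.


Project P onto AB: t = 0 (clamped to [0,1])
Closest point on segment: (4.3, -24.8)
Distance: 8.4504

8.4504


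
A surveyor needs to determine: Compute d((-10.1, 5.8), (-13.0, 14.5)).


dx=-2.9, dy=8.7
d^2 = (-2.9)^2 + 8.7^2 = 84.1
d = sqrt(84.1) = 9.1706

9.1706


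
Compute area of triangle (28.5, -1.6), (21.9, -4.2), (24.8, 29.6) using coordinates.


Area = |x_A(y_B-y_C) + x_B(y_C-y_A) + x_C(y_A-y_B)|/2
= |(-963.3) + 683.28 + 64.48|/2
= 215.54/2 = 107.77

107.77


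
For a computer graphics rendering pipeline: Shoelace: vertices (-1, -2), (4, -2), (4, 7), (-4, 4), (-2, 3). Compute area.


Shoelace sum: ((-1)*(-2) - 4*(-2)) + (4*7 - 4*(-2)) + (4*4 - (-4)*7) + ((-4)*3 - (-2)*4) + ((-2)*(-2) - (-1)*3)
= 93
Area = |93|/2 = 46.5

46.5


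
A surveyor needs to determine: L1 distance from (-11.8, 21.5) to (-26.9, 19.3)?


|(-11.8)-(-26.9)| + |21.5-19.3| = 15.1 + 2.2 = 17.3

17.3


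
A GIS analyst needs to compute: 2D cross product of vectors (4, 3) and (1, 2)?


u x v = u_x*v_y - u_y*v_x = 4*2 - 3*1
= 8 - 3 = 5

5


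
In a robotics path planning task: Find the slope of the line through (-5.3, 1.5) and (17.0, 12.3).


slope = (y2-y1)/(x2-x1) = (12.3-1.5)/(17-(-5.3)) = 10.8/22.3 = 0.4843

0.4843
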